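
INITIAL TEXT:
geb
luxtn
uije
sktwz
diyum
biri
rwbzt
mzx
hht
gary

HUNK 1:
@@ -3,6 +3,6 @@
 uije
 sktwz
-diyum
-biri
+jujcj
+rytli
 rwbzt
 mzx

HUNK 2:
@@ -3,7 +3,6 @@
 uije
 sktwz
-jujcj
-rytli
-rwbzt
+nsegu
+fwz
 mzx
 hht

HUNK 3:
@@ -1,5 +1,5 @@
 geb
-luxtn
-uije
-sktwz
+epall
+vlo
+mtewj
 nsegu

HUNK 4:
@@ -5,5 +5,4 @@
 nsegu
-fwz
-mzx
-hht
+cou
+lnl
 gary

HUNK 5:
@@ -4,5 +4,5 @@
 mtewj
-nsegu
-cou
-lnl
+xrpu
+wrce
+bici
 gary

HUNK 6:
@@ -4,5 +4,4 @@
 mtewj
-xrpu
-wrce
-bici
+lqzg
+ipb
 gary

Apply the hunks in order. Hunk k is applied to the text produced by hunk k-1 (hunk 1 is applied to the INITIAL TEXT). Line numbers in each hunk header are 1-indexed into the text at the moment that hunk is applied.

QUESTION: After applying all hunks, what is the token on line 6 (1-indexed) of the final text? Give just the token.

Hunk 1: at line 3 remove [diyum,biri] add [jujcj,rytli] -> 10 lines: geb luxtn uije sktwz jujcj rytli rwbzt mzx hht gary
Hunk 2: at line 3 remove [jujcj,rytli,rwbzt] add [nsegu,fwz] -> 9 lines: geb luxtn uije sktwz nsegu fwz mzx hht gary
Hunk 3: at line 1 remove [luxtn,uije,sktwz] add [epall,vlo,mtewj] -> 9 lines: geb epall vlo mtewj nsegu fwz mzx hht gary
Hunk 4: at line 5 remove [fwz,mzx,hht] add [cou,lnl] -> 8 lines: geb epall vlo mtewj nsegu cou lnl gary
Hunk 5: at line 4 remove [nsegu,cou,lnl] add [xrpu,wrce,bici] -> 8 lines: geb epall vlo mtewj xrpu wrce bici gary
Hunk 6: at line 4 remove [xrpu,wrce,bici] add [lqzg,ipb] -> 7 lines: geb epall vlo mtewj lqzg ipb gary
Final line 6: ipb

Answer: ipb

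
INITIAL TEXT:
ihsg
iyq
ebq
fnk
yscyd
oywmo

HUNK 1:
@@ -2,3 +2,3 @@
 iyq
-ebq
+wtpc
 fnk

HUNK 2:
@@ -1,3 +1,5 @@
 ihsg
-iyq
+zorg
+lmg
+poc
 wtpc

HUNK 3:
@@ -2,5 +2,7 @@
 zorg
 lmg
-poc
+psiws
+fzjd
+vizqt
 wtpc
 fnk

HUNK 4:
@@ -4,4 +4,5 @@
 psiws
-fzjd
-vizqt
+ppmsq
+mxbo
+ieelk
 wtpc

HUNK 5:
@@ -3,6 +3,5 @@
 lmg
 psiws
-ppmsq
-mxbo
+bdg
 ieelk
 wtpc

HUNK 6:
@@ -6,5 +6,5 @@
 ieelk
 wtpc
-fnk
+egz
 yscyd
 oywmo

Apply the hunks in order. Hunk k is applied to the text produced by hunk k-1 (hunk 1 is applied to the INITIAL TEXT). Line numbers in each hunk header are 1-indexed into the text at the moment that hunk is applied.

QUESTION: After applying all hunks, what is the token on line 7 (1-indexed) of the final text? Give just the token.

Answer: wtpc

Derivation:
Hunk 1: at line 2 remove [ebq] add [wtpc] -> 6 lines: ihsg iyq wtpc fnk yscyd oywmo
Hunk 2: at line 1 remove [iyq] add [zorg,lmg,poc] -> 8 lines: ihsg zorg lmg poc wtpc fnk yscyd oywmo
Hunk 3: at line 2 remove [poc] add [psiws,fzjd,vizqt] -> 10 lines: ihsg zorg lmg psiws fzjd vizqt wtpc fnk yscyd oywmo
Hunk 4: at line 4 remove [fzjd,vizqt] add [ppmsq,mxbo,ieelk] -> 11 lines: ihsg zorg lmg psiws ppmsq mxbo ieelk wtpc fnk yscyd oywmo
Hunk 5: at line 3 remove [ppmsq,mxbo] add [bdg] -> 10 lines: ihsg zorg lmg psiws bdg ieelk wtpc fnk yscyd oywmo
Hunk 6: at line 6 remove [fnk] add [egz] -> 10 lines: ihsg zorg lmg psiws bdg ieelk wtpc egz yscyd oywmo
Final line 7: wtpc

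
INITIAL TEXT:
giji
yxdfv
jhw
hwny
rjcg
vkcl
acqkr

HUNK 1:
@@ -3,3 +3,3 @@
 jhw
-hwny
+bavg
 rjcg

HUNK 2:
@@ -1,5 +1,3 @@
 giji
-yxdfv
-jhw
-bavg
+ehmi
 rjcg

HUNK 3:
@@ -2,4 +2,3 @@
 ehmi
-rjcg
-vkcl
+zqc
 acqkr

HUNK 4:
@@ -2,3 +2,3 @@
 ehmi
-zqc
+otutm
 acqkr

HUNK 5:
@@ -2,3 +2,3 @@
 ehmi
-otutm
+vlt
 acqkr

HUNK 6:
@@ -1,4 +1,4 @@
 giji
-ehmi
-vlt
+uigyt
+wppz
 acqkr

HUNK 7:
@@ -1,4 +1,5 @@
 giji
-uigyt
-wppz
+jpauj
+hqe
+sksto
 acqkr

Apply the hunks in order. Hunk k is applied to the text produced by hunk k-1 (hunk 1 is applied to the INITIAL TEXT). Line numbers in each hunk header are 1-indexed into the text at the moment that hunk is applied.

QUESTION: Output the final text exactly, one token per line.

Hunk 1: at line 3 remove [hwny] add [bavg] -> 7 lines: giji yxdfv jhw bavg rjcg vkcl acqkr
Hunk 2: at line 1 remove [yxdfv,jhw,bavg] add [ehmi] -> 5 lines: giji ehmi rjcg vkcl acqkr
Hunk 3: at line 2 remove [rjcg,vkcl] add [zqc] -> 4 lines: giji ehmi zqc acqkr
Hunk 4: at line 2 remove [zqc] add [otutm] -> 4 lines: giji ehmi otutm acqkr
Hunk 5: at line 2 remove [otutm] add [vlt] -> 4 lines: giji ehmi vlt acqkr
Hunk 6: at line 1 remove [ehmi,vlt] add [uigyt,wppz] -> 4 lines: giji uigyt wppz acqkr
Hunk 7: at line 1 remove [uigyt,wppz] add [jpauj,hqe,sksto] -> 5 lines: giji jpauj hqe sksto acqkr

Answer: giji
jpauj
hqe
sksto
acqkr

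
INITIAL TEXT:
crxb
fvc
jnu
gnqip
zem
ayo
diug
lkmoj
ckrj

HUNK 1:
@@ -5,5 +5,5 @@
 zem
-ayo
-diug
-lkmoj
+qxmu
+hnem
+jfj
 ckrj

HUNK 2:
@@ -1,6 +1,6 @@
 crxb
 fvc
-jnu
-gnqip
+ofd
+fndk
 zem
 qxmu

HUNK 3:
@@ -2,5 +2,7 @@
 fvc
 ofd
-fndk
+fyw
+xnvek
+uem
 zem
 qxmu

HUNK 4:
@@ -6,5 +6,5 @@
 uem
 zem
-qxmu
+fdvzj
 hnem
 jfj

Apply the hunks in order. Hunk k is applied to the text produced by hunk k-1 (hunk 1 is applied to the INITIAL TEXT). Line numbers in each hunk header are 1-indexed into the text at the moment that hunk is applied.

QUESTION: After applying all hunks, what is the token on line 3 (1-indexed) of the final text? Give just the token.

Answer: ofd

Derivation:
Hunk 1: at line 5 remove [ayo,diug,lkmoj] add [qxmu,hnem,jfj] -> 9 lines: crxb fvc jnu gnqip zem qxmu hnem jfj ckrj
Hunk 2: at line 1 remove [jnu,gnqip] add [ofd,fndk] -> 9 lines: crxb fvc ofd fndk zem qxmu hnem jfj ckrj
Hunk 3: at line 2 remove [fndk] add [fyw,xnvek,uem] -> 11 lines: crxb fvc ofd fyw xnvek uem zem qxmu hnem jfj ckrj
Hunk 4: at line 6 remove [qxmu] add [fdvzj] -> 11 lines: crxb fvc ofd fyw xnvek uem zem fdvzj hnem jfj ckrj
Final line 3: ofd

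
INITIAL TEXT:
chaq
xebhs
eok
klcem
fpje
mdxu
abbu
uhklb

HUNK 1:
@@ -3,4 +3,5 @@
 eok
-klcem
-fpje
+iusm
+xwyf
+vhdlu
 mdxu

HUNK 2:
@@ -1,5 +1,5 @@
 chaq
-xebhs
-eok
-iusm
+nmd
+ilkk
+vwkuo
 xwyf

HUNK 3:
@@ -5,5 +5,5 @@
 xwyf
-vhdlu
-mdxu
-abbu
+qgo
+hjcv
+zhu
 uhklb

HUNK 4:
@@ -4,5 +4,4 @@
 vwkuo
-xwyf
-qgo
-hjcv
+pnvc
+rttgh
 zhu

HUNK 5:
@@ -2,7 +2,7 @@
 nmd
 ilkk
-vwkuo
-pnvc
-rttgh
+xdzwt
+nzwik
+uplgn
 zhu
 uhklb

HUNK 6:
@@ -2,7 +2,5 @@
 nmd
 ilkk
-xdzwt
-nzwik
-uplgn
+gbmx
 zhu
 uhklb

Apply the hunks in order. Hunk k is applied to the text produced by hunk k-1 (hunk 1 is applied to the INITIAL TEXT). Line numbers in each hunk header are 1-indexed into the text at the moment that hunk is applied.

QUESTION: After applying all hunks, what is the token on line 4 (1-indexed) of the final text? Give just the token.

Hunk 1: at line 3 remove [klcem,fpje] add [iusm,xwyf,vhdlu] -> 9 lines: chaq xebhs eok iusm xwyf vhdlu mdxu abbu uhklb
Hunk 2: at line 1 remove [xebhs,eok,iusm] add [nmd,ilkk,vwkuo] -> 9 lines: chaq nmd ilkk vwkuo xwyf vhdlu mdxu abbu uhklb
Hunk 3: at line 5 remove [vhdlu,mdxu,abbu] add [qgo,hjcv,zhu] -> 9 lines: chaq nmd ilkk vwkuo xwyf qgo hjcv zhu uhklb
Hunk 4: at line 4 remove [xwyf,qgo,hjcv] add [pnvc,rttgh] -> 8 lines: chaq nmd ilkk vwkuo pnvc rttgh zhu uhklb
Hunk 5: at line 2 remove [vwkuo,pnvc,rttgh] add [xdzwt,nzwik,uplgn] -> 8 lines: chaq nmd ilkk xdzwt nzwik uplgn zhu uhklb
Hunk 6: at line 2 remove [xdzwt,nzwik,uplgn] add [gbmx] -> 6 lines: chaq nmd ilkk gbmx zhu uhklb
Final line 4: gbmx

Answer: gbmx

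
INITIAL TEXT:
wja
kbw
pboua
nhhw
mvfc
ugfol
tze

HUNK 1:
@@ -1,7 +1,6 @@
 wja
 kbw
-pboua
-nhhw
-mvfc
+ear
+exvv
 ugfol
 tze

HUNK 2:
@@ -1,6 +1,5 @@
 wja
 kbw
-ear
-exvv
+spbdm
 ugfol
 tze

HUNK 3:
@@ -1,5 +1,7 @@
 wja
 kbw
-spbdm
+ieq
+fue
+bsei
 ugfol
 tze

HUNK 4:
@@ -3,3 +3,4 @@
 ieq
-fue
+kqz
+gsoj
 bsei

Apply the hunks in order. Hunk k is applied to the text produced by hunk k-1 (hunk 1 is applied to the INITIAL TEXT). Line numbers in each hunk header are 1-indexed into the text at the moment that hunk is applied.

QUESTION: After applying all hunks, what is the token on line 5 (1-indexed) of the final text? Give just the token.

Answer: gsoj

Derivation:
Hunk 1: at line 1 remove [pboua,nhhw,mvfc] add [ear,exvv] -> 6 lines: wja kbw ear exvv ugfol tze
Hunk 2: at line 1 remove [ear,exvv] add [spbdm] -> 5 lines: wja kbw spbdm ugfol tze
Hunk 3: at line 1 remove [spbdm] add [ieq,fue,bsei] -> 7 lines: wja kbw ieq fue bsei ugfol tze
Hunk 4: at line 3 remove [fue] add [kqz,gsoj] -> 8 lines: wja kbw ieq kqz gsoj bsei ugfol tze
Final line 5: gsoj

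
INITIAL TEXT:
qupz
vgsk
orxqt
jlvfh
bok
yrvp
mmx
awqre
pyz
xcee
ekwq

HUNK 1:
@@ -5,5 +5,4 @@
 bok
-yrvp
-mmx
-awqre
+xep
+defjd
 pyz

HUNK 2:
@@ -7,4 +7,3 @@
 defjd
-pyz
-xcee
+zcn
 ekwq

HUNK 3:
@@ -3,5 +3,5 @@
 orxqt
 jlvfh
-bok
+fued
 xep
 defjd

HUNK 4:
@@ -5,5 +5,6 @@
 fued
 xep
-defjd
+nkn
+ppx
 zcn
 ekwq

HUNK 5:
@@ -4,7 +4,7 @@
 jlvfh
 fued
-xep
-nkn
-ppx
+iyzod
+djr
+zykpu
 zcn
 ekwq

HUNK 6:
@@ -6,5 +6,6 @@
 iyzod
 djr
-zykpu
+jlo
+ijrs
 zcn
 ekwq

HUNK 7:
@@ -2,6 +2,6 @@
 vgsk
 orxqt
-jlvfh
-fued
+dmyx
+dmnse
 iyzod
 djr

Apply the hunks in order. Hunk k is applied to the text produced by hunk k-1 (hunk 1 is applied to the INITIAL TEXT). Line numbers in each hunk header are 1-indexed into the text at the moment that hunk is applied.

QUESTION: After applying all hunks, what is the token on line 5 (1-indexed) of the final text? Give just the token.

Hunk 1: at line 5 remove [yrvp,mmx,awqre] add [xep,defjd] -> 10 lines: qupz vgsk orxqt jlvfh bok xep defjd pyz xcee ekwq
Hunk 2: at line 7 remove [pyz,xcee] add [zcn] -> 9 lines: qupz vgsk orxqt jlvfh bok xep defjd zcn ekwq
Hunk 3: at line 3 remove [bok] add [fued] -> 9 lines: qupz vgsk orxqt jlvfh fued xep defjd zcn ekwq
Hunk 4: at line 5 remove [defjd] add [nkn,ppx] -> 10 lines: qupz vgsk orxqt jlvfh fued xep nkn ppx zcn ekwq
Hunk 5: at line 4 remove [xep,nkn,ppx] add [iyzod,djr,zykpu] -> 10 lines: qupz vgsk orxqt jlvfh fued iyzod djr zykpu zcn ekwq
Hunk 6: at line 6 remove [zykpu] add [jlo,ijrs] -> 11 lines: qupz vgsk orxqt jlvfh fued iyzod djr jlo ijrs zcn ekwq
Hunk 7: at line 2 remove [jlvfh,fued] add [dmyx,dmnse] -> 11 lines: qupz vgsk orxqt dmyx dmnse iyzod djr jlo ijrs zcn ekwq
Final line 5: dmnse

Answer: dmnse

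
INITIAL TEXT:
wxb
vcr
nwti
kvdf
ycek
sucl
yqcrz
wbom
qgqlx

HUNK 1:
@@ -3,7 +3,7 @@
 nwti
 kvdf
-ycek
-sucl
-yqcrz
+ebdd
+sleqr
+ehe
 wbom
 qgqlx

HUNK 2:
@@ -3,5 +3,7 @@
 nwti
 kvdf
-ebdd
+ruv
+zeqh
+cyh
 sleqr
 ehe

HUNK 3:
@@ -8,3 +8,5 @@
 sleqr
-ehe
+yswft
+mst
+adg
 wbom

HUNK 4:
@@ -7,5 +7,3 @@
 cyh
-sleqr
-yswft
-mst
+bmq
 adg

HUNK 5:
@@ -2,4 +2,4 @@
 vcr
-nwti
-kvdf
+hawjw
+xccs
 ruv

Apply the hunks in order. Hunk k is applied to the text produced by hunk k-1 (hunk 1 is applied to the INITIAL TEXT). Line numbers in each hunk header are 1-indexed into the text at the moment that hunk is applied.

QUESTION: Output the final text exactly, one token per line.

Hunk 1: at line 3 remove [ycek,sucl,yqcrz] add [ebdd,sleqr,ehe] -> 9 lines: wxb vcr nwti kvdf ebdd sleqr ehe wbom qgqlx
Hunk 2: at line 3 remove [ebdd] add [ruv,zeqh,cyh] -> 11 lines: wxb vcr nwti kvdf ruv zeqh cyh sleqr ehe wbom qgqlx
Hunk 3: at line 8 remove [ehe] add [yswft,mst,adg] -> 13 lines: wxb vcr nwti kvdf ruv zeqh cyh sleqr yswft mst adg wbom qgqlx
Hunk 4: at line 7 remove [sleqr,yswft,mst] add [bmq] -> 11 lines: wxb vcr nwti kvdf ruv zeqh cyh bmq adg wbom qgqlx
Hunk 5: at line 2 remove [nwti,kvdf] add [hawjw,xccs] -> 11 lines: wxb vcr hawjw xccs ruv zeqh cyh bmq adg wbom qgqlx

Answer: wxb
vcr
hawjw
xccs
ruv
zeqh
cyh
bmq
adg
wbom
qgqlx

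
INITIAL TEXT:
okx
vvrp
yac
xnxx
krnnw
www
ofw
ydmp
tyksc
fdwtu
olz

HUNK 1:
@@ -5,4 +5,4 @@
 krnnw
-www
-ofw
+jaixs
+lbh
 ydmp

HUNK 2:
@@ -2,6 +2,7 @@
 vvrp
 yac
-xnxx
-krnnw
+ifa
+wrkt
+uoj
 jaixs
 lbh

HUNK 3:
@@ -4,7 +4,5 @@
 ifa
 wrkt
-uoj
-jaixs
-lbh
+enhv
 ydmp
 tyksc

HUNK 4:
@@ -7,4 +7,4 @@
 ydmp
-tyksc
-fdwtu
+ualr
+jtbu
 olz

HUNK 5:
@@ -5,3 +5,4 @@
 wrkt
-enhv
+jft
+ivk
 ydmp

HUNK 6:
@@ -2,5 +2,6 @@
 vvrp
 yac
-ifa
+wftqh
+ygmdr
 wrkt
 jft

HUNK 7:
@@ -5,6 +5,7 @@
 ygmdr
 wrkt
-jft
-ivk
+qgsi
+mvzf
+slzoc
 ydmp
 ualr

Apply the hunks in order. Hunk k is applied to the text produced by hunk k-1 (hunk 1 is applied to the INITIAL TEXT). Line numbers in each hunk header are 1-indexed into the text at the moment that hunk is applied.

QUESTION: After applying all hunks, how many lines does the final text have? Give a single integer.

Hunk 1: at line 5 remove [www,ofw] add [jaixs,lbh] -> 11 lines: okx vvrp yac xnxx krnnw jaixs lbh ydmp tyksc fdwtu olz
Hunk 2: at line 2 remove [xnxx,krnnw] add [ifa,wrkt,uoj] -> 12 lines: okx vvrp yac ifa wrkt uoj jaixs lbh ydmp tyksc fdwtu olz
Hunk 3: at line 4 remove [uoj,jaixs,lbh] add [enhv] -> 10 lines: okx vvrp yac ifa wrkt enhv ydmp tyksc fdwtu olz
Hunk 4: at line 7 remove [tyksc,fdwtu] add [ualr,jtbu] -> 10 lines: okx vvrp yac ifa wrkt enhv ydmp ualr jtbu olz
Hunk 5: at line 5 remove [enhv] add [jft,ivk] -> 11 lines: okx vvrp yac ifa wrkt jft ivk ydmp ualr jtbu olz
Hunk 6: at line 2 remove [ifa] add [wftqh,ygmdr] -> 12 lines: okx vvrp yac wftqh ygmdr wrkt jft ivk ydmp ualr jtbu olz
Hunk 7: at line 5 remove [jft,ivk] add [qgsi,mvzf,slzoc] -> 13 lines: okx vvrp yac wftqh ygmdr wrkt qgsi mvzf slzoc ydmp ualr jtbu olz
Final line count: 13

Answer: 13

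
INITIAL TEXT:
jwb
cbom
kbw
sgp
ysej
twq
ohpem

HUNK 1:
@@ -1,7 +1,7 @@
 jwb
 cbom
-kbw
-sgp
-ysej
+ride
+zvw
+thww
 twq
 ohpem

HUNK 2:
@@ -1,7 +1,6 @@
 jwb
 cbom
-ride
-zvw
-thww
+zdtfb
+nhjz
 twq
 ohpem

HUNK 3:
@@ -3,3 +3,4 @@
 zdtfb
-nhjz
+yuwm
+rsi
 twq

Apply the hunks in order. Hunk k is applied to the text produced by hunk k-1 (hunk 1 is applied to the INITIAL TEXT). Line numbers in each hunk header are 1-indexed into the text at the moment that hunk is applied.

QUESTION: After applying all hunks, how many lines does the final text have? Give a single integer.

Hunk 1: at line 1 remove [kbw,sgp,ysej] add [ride,zvw,thww] -> 7 lines: jwb cbom ride zvw thww twq ohpem
Hunk 2: at line 1 remove [ride,zvw,thww] add [zdtfb,nhjz] -> 6 lines: jwb cbom zdtfb nhjz twq ohpem
Hunk 3: at line 3 remove [nhjz] add [yuwm,rsi] -> 7 lines: jwb cbom zdtfb yuwm rsi twq ohpem
Final line count: 7

Answer: 7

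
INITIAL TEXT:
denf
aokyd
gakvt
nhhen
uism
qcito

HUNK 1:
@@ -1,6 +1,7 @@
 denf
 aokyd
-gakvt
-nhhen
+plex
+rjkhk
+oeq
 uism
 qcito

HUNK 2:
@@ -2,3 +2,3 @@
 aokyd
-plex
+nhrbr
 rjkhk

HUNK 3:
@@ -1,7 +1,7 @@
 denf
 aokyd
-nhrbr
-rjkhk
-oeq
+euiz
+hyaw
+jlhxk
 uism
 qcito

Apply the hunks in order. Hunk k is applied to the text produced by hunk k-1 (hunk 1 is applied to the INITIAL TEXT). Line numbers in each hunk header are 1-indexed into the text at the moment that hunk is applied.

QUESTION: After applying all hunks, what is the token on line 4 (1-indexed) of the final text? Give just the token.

Hunk 1: at line 1 remove [gakvt,nhhen] add [plex,rjkhk,oeq] -> 7 lines: denf aokyd plex rjkhk oeq uism qcito
Hunk 2: at line 2 remove [plex] add [nhrbr] -> 7 lines: denf aokyd nhrbr rjkhk oeq uism qcito
Hunk 3: at line 1 remove [nhrbr,rjkhk,oeq] add [euiz,hyaw,jlhxk] -> 7 lines: denf aokyd euiz hyaw jlhxk uism qcito
Final line 4: hyaw

Answer: hyaw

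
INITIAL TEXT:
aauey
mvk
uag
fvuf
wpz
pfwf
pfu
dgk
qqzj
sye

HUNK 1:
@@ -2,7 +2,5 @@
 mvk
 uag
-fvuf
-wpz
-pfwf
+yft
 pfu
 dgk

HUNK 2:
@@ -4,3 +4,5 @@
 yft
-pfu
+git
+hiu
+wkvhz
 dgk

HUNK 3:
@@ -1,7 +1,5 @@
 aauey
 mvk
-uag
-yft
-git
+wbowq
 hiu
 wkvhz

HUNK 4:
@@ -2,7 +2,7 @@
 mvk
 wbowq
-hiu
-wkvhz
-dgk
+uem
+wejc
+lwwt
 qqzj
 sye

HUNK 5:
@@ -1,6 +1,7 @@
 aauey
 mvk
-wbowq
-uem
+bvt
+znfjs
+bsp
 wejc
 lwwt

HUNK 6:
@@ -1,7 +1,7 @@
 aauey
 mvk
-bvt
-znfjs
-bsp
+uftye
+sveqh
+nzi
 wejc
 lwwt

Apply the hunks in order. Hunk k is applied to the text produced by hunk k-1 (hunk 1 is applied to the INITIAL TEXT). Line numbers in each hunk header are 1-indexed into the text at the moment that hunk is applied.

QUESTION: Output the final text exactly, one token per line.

Hunk 1: at line 2 remove [fvuf,wpz,pfwf] add [yft] -> 8 lines: aauey mvk uag yft pfu dgk qqzj sye
Hunk 2: at line 4 remove [pfu] add [git,hiu,wkvhz] -> 10 lines: aauey mvk uag yft git hiu wkvhz dgk qqzj sye
Hunk 3: at line 1 remove [uag,yft,git] add [wbowq] -> 8 lines: aauey mvk wbowq hiu wkvhz dgk qqzj sye
Hunk 4: at line 2 remove [hiu,wkvhz,dgk] add [uem,wejc,lwwt] -> 8 lines: aauey mvk wbowq uem wejc lwwt qqzj sye
Hunk 5: at line 1 remove [wbowq,uem] add [bvt,znfjs,bsp] -> 9 lines: aauey mvk bvt znfjs bsp wejc lwwt qqzj sye
Hunk 6: at line 1 remove [bvt,znfjs,bsp] add [uftye,sveqh,nzi] -> 9 lines: aauey mvk uftye sveqh nzi wejc lwwt qqzj sye

Answer: aauey
mvk
uftye
sveqh
nzi
wejc
lwwt
qqzj
sye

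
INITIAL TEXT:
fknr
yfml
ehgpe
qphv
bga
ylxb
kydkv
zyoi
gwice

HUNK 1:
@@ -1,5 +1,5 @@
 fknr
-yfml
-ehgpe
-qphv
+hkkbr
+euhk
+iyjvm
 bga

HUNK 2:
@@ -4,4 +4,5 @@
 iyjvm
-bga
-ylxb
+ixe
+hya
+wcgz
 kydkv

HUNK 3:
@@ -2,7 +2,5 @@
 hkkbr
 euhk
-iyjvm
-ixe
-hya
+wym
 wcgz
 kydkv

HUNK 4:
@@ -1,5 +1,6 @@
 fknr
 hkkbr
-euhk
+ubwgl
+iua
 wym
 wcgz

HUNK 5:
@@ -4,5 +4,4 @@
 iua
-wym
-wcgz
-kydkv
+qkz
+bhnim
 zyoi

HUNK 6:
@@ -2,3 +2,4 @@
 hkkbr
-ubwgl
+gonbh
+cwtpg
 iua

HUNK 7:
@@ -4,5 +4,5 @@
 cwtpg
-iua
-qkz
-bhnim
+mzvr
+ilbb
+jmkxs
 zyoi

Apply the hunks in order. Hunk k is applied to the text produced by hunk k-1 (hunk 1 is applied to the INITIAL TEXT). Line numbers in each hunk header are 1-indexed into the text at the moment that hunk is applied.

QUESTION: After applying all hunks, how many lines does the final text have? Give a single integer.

Hunk 1: at line 1 remove [yfml,ehgpe,qphv] add [hkkbr,euhk,iyjvm] -> 9 lines: fknr hkkbr euhk iyjvm bga ylxb kydkv zyoi gwice
Hunk 2: at line 4 remove [bga,ylxb] add [ixe,hya,wcgz] -> 10 lines: fknr hkkbr euhk iyjvm ixe hya wcgz kydkv zyoi gwice
Hunk 3: at line 2 remove [iyjvm,ixe,hya] add [wym] -> 8 lines: fknr hkkbr euhk wym wcgz kydkv zyoi gwice
Hunk 4: at line 1 remove [euhk] add [ubwgl,iua] -> 9 lines: fknr hkkbr ubwgl iua wym wcgz kydkv zyoi gwice
Hunk 5: at line 4 remove [wym,wcgz,kydkv] add [qkz,bhnim] -> 8 lines: fknr hkkbr ubwgl iua qkz bhnim zyoi gwice
Hunk 6: at line 2 remove [ubwgl] add [gonbh,cwtpg] -> 9 lines: fknr hkkbr gonbh cwtpg iua qkz bhnim zyoi gwice
Hunk 7: at line 4 remove [iua,qkz,bhnim] add [mzvr,ilbb,jmkxs] -> 9 lines: fknr hkkbr gonbh cwtpg mzvr ilbb jmkxs zyoi gwice
Final line count: 9

Answer: 9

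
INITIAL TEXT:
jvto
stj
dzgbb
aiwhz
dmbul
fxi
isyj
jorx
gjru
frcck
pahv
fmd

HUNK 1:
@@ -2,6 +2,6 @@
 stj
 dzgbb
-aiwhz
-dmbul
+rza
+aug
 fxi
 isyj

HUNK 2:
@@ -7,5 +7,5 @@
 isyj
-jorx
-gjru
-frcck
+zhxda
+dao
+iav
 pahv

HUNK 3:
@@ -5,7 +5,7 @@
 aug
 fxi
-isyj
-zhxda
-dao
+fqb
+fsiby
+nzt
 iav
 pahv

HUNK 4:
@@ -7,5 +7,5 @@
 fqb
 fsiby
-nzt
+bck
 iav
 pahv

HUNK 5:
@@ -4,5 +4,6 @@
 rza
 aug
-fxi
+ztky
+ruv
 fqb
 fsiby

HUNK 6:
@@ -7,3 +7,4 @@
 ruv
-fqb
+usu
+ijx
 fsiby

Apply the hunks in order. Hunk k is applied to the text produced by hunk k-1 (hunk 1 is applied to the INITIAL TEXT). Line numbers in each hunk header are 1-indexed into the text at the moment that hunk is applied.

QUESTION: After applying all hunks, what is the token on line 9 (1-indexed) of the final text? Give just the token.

Hunk 1: at line 2 remove [aiwhz,dmbul] add [rza,aug] -> 12 lines: jvto stj dzgbb rza aug fxi isyj jorx gjru frcck pahv fmd
Hunk 2: at line 7 remove [jorx,gjru,frcck] add [zhxda,dao,iav] -> 12 lines: jvto stj dzgbb rza aug fxi isyj zhxda dao iav pahv fmd
Hunk 3: at line 5 remove [isyj,zhxda,dao] add [fqb,fsiby,nzt] -> 12 lines: jvto stj dzgbb rza aug fxi fqb fsiby nzt iav pahv fmd
Hunk 4: at line 7 remove [nzt] add [bck] -> 12 lines: jvto stj dzgbb rza aug fxi fqb fsiby bck iav pahv fmd
Hunk 5: at line 4 remove [fxi] add [ztky,ruv] -> 13 lines: jvto stj dzgbb rza aug ztky ruv fqb fsiby bck iav pahv fmd
Hunk 6: at line 7 remove [fqb] add [usu,ijx] -> 14 lines: jvto stj dzgbb rza aug ztky ruv usu ijx fsiby bck iav pahv fmd
Final line 9: ijx

Answer: ijx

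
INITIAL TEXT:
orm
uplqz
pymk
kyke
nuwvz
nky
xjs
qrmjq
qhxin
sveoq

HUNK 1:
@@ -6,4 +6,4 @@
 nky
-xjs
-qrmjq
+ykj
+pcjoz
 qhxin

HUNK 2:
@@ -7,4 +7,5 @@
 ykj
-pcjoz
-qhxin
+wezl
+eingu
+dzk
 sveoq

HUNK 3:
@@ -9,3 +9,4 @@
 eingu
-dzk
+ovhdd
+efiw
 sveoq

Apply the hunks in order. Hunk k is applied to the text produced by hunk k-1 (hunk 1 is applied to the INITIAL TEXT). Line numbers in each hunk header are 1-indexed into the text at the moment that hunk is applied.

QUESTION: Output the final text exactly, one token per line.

Answer: orm
uplqz
pymk
kyke
nuwvz
nky
ykj
wezl
eingu
ovhdd
efiw
sveoq

Derivation:
Hunk 1: at line 6 remove [xjs,qrmjq] add [ykj,pcjoz] -> 10 lines: orm uplqz pymk kyke nuwvz nky ykj pcjoz qhxin sveoq
Hunk 2: at line 7 remove [pcjoz,qhxin] add [wezl,eingu,dzk] -> 11 lines: orm uplqz pymk kyke nuwvz nky ykj wezl eingu dzk sveoq
Hunk 3: at line 9 remove [dzk] add [ovhdd,efiw] -> 12 lines: orm uplqz pymk kyke nuwvz nky ykj wezl eingu ovhdd efiw sveoq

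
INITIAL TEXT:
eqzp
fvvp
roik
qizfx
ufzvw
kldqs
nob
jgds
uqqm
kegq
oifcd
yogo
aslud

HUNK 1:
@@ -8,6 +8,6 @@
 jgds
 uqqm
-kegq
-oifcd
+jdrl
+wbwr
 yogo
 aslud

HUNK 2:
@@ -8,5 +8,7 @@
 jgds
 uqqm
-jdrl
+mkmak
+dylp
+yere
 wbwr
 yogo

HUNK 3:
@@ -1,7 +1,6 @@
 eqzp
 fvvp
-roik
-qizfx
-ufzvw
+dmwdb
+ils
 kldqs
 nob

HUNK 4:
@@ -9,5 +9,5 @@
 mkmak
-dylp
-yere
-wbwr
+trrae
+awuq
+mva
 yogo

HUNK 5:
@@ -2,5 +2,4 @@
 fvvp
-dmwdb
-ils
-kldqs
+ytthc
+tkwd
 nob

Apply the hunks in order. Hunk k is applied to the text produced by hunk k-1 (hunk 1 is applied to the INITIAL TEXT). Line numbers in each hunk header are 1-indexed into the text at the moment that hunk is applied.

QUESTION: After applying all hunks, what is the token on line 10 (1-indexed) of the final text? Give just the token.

Answer: awuq

Derivation:
Hunk 1: at line 8 remove [kegq,oifcd] add [jdrl,wbwr] -> 13 lines: eqzp fvvp roik qizfx ufzvw kldqs nob jgds uqqm jdrl wbwr yogo aslud
Hunk 2: at line 8 remove [jdrl] add [mkmak,dylp,yere] -> 15 lines: eqzp fvvp roik qizfx ufzvw kldqs nob jgds uqqm mkmak dylp yere wbwr yogo aslud
Hunk 3: at line 1 remove [roik,qizfx,ufzvw] add [dmwdb,ils] -> 14 lines: eqzp fvvp dmwdb ils kldqs nob jgds uqqm mkmak dylp yere wbwr yogo aslud
Hunk 4: at line 9 remove [dylp,yere,wbwr] add [trrae,awuq,mva] -> 14 lines: eqzp fvvp dmwdb ils kldqs nob jgds uqqm mkmak trrae awuq mva yogo aslud
Hunk 5: at line 2 remove [dmwdb,ils,kldqs] add [ytthc,tkwd] -> 13 lines: eqzp fvvp ytthc tkwd nob jgds uqqm mkmak trrae awuq mva yogo aslud
Final line 10: awuq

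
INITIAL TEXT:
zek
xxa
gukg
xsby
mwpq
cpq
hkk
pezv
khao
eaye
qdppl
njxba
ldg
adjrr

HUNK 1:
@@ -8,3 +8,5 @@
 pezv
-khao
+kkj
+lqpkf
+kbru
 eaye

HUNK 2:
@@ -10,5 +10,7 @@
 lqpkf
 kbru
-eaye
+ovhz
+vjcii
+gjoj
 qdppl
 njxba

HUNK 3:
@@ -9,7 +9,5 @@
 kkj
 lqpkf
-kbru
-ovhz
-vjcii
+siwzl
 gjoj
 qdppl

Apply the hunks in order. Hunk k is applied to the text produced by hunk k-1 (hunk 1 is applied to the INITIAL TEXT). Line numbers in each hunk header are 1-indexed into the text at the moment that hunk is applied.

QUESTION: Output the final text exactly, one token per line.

Hunk 1: at line 8 remove [khao] add [kkj,lqpkf,kbru] -> 16 lines: zek xxa gukg xsby mwpq cpq hkk pezv kkj lqpkf kbru eaye qdppl njxba ldg adjrr
Hunk 2: at line 10 remove [eaye] add [ovhz,vjcii,gjoj] -> 18 lines: zek xxa gukg xsby mwpq cpq hkk pezv kkj lqpkf kbru ovhz vjcii gjoj qdppl njxba ldg adjrr
Hunk 3: at line 9 remove [kbru,ovhz,vjcii] add [siwzl] -> 16 lines: zek xxa gukg xsby mwpq cpq hkk pezv kkj lqpkf siwzl gjoj qdppl njxba ldg adjrr

Answer: zek
xxa
gukg
xsby
mwpq
cpq
hkk
pezv
kkj
lqpkf
siwzl
gjoj
qdppl
njxba
ldg
adjrr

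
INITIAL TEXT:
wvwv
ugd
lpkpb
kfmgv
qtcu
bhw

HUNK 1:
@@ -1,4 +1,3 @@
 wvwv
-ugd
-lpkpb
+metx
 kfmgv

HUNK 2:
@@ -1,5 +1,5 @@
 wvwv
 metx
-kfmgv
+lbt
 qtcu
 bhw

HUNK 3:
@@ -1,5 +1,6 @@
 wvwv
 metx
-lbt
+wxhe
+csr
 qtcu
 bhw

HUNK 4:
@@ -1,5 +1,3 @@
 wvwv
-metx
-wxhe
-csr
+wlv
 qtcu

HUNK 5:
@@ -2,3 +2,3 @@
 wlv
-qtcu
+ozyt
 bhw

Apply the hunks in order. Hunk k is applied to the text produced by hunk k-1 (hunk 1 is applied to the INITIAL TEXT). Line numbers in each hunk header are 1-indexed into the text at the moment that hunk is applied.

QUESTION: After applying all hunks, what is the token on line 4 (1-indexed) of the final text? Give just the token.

Answer: bhw

Derivation:
Hunk 1: at line 1 remove [ugd,lpkpb] add [metx] -> 5 lines: wvwv metx kfmgv qtcu bhw
Hunk 2: at line 1 remove [kfmgv] add [lbt] -> 5 lines: wvwv metx lbt qtcu bhw
Hunk 3: at line 1 remove [lbt] add [wxhe,csr] -> 6 lines: wvwv metx wxhe csr qtcu bhw
Hunk 4: at line 1 remove [metx,wxhe,csr] add [wlv] -> 4 lines: wvwv wlv qtcu bhw
Hunk 5: at line 2 remove [qtcu] add [ozyt] -> 4 lines: wvwv wlv ozyt bhw
Final line 4: bhw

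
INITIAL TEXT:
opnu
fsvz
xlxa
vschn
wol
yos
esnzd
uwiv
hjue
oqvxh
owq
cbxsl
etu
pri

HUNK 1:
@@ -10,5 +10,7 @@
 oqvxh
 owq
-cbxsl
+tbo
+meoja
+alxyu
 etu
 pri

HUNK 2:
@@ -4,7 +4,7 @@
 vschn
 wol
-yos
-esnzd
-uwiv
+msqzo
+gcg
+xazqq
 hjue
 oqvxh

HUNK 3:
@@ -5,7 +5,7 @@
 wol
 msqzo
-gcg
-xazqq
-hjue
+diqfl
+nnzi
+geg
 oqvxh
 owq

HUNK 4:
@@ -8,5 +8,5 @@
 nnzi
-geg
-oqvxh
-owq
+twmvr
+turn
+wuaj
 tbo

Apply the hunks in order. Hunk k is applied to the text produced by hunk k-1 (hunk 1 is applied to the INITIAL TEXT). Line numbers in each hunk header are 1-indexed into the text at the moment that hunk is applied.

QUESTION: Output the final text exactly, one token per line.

Answer: opnu
fsvz
xlxa
vschn
wol
msqzo
diqfl
nnzi
twmvr
turn
wuaj
tbo
meoja
alxyu
etu
pri

Derivation:
Hunk 1: at line 10 remove [cbxsl] add [tbo,meoja,alxyu] -> 16 lines: opnu fsvz xlxa vschn wol yos esnzd uwiv hjue oqvxh owq tbo meoja alxyu etu pri
Hunk 2: at line 4 remove [yos,esnzd,uwiv] add [msqzo,gcg,xazqq] -> 16 lines: opnu fsvz xlxa vschn wol msqzo gcg xazqq hjue oqvxh owq tbo meoja alxyu etu pri
Hunk 3: at line 5 remove [gcg,xazqq,hjue] add [diqfl,nnzi,geg] -> 16 lines: opnu fsvz xlxa vschn wol msqzo diqfl nnzi geg oqvxh owq tbo meoja alxyu etu pri
Hunk 4: at line 8 remove [geg,oqvxh,owq] add [twmvr,turn,wuaj] -> 16 lines: opnu fsvz xlxa vschn wol msqzo diqfl nnzi twmvr turn wuaj tbo meoja alxyu etu pri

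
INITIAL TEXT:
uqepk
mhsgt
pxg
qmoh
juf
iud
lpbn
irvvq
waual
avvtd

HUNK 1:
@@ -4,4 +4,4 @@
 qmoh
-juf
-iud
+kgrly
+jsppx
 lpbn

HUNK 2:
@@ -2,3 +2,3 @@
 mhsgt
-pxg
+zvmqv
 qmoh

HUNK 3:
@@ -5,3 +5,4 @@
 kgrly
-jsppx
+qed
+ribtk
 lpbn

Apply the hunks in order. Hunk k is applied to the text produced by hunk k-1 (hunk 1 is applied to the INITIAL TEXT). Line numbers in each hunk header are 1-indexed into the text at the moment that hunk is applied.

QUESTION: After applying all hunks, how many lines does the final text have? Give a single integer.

Hunk 1: at line 4 remove [juf,iud] add [kgrly,jsppx] -> 10 lines: uqepk mhsgt pxg qmoh kgrly jsppx lpbn irvvq waual avvtd
Hunk 2: at line 2 remove [pxg] add [zvmqv] -> 10 lines: uqepk mhsgt zvmqv qmoh kgrly jsppx lpbn irvvq waual avvtd
Hunk 3: at line 5 remove [jsppx] add [qed,ribtk] -> 11 lines: uqepk mhsgt zvmqv qmoh kgrly qed ribtk lpbn irvvq waual avvtd
Final line count: 11

Answer: 11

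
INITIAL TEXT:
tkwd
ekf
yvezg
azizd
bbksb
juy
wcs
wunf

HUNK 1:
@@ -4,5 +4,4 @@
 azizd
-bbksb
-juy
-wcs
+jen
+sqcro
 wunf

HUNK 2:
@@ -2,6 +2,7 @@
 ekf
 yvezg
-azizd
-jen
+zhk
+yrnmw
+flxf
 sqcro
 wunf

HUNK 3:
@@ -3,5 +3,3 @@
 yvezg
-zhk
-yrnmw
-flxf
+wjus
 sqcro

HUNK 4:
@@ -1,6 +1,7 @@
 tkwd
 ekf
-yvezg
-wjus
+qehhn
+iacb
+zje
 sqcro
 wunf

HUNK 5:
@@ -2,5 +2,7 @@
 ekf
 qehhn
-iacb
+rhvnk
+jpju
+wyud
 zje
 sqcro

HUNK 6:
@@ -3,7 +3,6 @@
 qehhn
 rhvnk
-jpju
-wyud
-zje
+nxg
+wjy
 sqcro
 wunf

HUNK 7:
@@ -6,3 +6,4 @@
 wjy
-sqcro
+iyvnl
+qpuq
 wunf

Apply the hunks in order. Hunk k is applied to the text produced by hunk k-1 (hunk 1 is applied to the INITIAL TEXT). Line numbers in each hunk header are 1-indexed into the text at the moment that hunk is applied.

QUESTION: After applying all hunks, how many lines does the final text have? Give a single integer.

Hunk 1: at line 4 remove [bbksb,juy,wcs] add [jen,sqcro] -> 7 lines: tkwd ekf yvezg azizd jen sqcro wunf
Hunk 2: at line 2 remove [azizd,jen] add [zhk,yrnmw,flxf] -> 8 lines: tkwd ekf yvezg zhk yrnmw flxf sqcro wunf
Hunk 3: at line 3 remove [zhk,yrnmw,flxf] add [wjus] -> 6 lines: tkwd ekf yvezg wjus sqcro wunf
Hunk 4: at line 1 remove [yvezg,wjus] add [qehhn,iacb,zje] -> 7 lines: tkwd ekf qehhn iacb zje sqcro wunf
Hunk 5: at line 2 remove [iacb] add [rhvnk,jpju,wyud] -> 9 lines: tkwd ekf qehhn rhvnk jpju wyud zje sqcro wunf
Hunk 6: at line 3 remove [jpju,wyud,zje] add [nxg,wjy] -> 8 lines: tkwd ekf qehhn rhvnk nxg wjy sqcro wunf
Hunk 7: at line 6 remove [sqcro] add [iyvnl,qpuq] -> 9 lines: tkwd ekf qehhn rhvnk nxg wjy iyvnl qpuq wunf
Final line count: 9

Answer: 9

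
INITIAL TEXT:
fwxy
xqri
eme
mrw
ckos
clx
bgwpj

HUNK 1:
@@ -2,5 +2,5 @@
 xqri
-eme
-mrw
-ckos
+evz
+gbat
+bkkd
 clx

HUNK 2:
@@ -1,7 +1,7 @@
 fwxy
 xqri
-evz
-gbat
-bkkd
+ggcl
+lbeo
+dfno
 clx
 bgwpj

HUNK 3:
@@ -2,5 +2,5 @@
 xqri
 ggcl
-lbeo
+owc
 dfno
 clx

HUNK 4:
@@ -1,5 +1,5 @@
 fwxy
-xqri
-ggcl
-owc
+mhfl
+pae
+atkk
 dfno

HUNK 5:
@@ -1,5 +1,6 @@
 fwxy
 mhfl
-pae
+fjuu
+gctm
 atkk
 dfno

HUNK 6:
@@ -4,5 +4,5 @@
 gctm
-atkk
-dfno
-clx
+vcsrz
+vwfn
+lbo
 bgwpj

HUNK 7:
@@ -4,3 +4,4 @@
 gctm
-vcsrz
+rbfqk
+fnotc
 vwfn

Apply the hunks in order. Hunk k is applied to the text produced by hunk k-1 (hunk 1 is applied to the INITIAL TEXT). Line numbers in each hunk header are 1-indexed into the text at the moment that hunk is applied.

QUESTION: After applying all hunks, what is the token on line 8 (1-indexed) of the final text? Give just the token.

Answer: lbo

Derivation:
Hunk 1: at line 2 remove [eme,mrw,ckos] add [evz,gbat,bkkd] -> 7 lines: fwxy xqri evz gbat bkkd clx bgwpj
Hunk 2: at line 1 remove [evz,gbat,bkkd] add [ggcl,lbeo,dfno] -> 7 lines: fwxy xqri ggcl lbeo dfno clx bgwpj
Hunk 3: at line 2 remove [lbeo] add [owc] -> 7 lines: fwxy xqri ggcl owc dfno clx bgwpj
Hunk 4: at line 1 remove [xqri,ggcl,owc] add [mhfl,pae,atkk] -> 7 lines: fwxy mhfl pae atkk dfno clx bgwpj
Hunk 5: at line 1 remove [pae] add [fjuu,gctm] -> 8 lines: fwxy mhfl fjuu gctm atkk dfno clx bgwpj
Hunk 6: at line 4 remove [atkk,dfno,clx] add [vcsrz,vwfn,lbo] -> 8 lines: fwxy mhfl fjuu gctm vcsrz vwfn lbo bgwpj
Hunk 7: at line 4 remove [vcsrz] add [rbfqk,fnotc] -> 9 lines: fwxy mhfl fjuu gctm rbfqk fnotc vwfn lbo bgwpj
Final line 8: lbo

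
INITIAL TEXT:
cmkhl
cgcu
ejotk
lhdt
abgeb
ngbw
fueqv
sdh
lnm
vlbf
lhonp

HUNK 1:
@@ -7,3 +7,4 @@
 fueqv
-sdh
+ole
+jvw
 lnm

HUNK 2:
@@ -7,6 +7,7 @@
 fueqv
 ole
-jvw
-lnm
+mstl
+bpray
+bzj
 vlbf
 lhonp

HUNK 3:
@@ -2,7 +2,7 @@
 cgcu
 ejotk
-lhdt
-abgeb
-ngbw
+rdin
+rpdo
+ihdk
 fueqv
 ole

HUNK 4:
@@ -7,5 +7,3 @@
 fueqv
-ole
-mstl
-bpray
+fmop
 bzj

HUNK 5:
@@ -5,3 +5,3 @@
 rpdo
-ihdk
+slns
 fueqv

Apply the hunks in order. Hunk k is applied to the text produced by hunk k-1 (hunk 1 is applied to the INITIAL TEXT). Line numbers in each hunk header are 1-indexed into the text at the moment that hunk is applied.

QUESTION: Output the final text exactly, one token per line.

Answer: cmkhl
cgcu
ejotk
rdin
rpdo
slns
fueqv
fmop
bzj
vlbf
lhonp

Derivation:
Hunk 1: at line 7 remove [sdh] add [ole,jvw] -> 12 lines: cmkhl cgcu ejotk lhdt abgeb ngbw fueqv ole jvw lnm vlbf lhonp
Hunk 2: at line 7 remove [jvw,lnm] add [mstl,bpray,bzj] -> 13 lines: cmkhl cgcu ejotk lhdt abgeb ngbw fueqv ole mstl bpray bzj vlbf lhonp
Hunk 3: at line 2 remove [lhdt,abgeb,ngbw] add [rdin,rpdo,ihdk] -> 13 lines: cmkhl cgcu ejotk rdin rpdo ihdk fueqv ole mstl bpray bzj vlbf lhonp
Hunk 4: at line 7 remove [ole,mstl,bpray] add [fmop] -> 11 lines: cmkhl cgcu ejotk rdin rpdo ihdk fueqv fmop bzj vlbf lhonp
Hunk 5: at line 5 remove [ihdk] add [slns] -> 11 lines: cmkhl cgcu ejotk rdin rpdo slns fueqv fmop bzj vlbf lhonp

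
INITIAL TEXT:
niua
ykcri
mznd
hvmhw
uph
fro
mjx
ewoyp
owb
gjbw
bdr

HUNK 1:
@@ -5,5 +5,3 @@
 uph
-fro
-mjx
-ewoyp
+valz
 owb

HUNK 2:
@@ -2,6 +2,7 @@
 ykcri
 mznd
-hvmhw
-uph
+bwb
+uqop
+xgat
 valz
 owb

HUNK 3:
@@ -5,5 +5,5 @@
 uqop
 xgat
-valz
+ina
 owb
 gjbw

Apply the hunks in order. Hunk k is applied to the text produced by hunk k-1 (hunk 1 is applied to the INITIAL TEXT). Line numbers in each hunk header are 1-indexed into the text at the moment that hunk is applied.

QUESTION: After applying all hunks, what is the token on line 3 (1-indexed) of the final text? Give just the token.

Hunk 1: at line 5 remove [fro,mjx,ewoyp] add [valz] -> 9 lines: niua ykcri mznd hvmhw uph valz owb gjbw bdr
Hunk 2: at line 2 remove [hvmhw,uph] add [bwb,uqop,xgat] -> 10 lines: niua ykcri mznd bwb uqop xgat valz owb gjbw bdr
Hunk 3: at line 5 remove [valz] add [ina] -> 10 lines: niua ykcri mznd bwb uqop xgat ina owb gjbw bdr
Final line 3: mznd

Answer: mznd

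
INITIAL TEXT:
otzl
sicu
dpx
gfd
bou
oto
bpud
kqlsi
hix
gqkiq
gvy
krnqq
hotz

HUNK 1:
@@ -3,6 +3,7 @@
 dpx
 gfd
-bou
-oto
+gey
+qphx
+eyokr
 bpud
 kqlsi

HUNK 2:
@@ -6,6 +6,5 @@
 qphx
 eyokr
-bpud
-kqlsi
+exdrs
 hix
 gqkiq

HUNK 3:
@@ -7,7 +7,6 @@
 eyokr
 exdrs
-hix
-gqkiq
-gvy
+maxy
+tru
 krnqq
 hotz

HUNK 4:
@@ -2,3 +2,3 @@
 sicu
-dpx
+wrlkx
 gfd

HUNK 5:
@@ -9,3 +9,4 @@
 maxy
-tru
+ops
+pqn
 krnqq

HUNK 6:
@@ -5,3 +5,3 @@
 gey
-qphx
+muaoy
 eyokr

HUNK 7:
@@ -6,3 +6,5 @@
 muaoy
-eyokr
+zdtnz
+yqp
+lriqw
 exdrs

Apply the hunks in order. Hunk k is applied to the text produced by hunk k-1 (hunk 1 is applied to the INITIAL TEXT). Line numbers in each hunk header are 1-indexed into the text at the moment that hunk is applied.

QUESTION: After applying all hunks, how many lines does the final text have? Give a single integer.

Hunk 1: at line 3 remove [bou,oto] add [gey,qphx,eyokr] -> 14 lines: otzl sicu dpx gfd gey qphx eyokr bpud kqlsi hix gqkiq gvy krnqq hotz
Hunk 2: at line 6 remove [bpud,kqlsi] add [exdrs] -> 13 lines: otzl sicu dpx gfd gey qphx eyokr exdrs hix gqkiq gvy krnqq hotz
Hunk 3: at line 7 remove [hix,gqkiq,gvy] add [maxy,tru] -> 12 lines: otzl sicu dpx gfd gey qphx eyokr exdrs maxy tru krnqq hotz
Hunk 4: at line 2 remove [dpx] add [wrlkx] -> 12 lines: otzl sicu wrlkx gfd gey qphx eyokr exdrs maxy tru krnqq hotz
Hunk 5: at line 9 remove [tru] add [ops,pqn] -> 13 lines: otzl sicu wrlkx gfd gey qphx eyokr exdrs maxy ops pqn krnqq hotz
Hunk 6: at line 5 remove [qphx] add [muaoy] -> 13 lines: otzl sicu wrlkx gfd gey muaoy eyokr exdrs maxy ops pqn krnqq hotz
Hunk 7: at line 6 remove [eyokr] add [zdtnz,yqp,lriqw] -> 15 lines: otzl sicu wrlkx gfd gey muaoy zdtnz yqp lriqw exdrs maxy ops pqn krnqq hotz
Final line count: 15

Answer: 15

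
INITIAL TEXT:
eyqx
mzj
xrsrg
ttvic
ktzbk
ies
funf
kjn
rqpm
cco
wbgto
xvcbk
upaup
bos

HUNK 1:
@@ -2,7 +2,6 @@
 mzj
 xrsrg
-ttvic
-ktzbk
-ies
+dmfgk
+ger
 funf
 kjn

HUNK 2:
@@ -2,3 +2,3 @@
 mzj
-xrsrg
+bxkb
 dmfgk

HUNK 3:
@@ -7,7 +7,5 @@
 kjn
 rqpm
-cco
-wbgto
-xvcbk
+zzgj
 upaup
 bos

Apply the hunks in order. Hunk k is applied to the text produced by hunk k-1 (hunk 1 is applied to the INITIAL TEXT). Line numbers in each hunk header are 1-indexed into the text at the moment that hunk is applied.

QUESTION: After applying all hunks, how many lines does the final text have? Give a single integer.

Hunk 1: at line 2 remove [ttvic,ktzbk,ies] add [dmfgk,ger] -> 13 lines: eyqx mzj xrsrg dmfgk ger funf kjn rqpm cco wbgto xvcbk upaup bos
Hunk 2: at line 2 remove [xrsrg] add [bxkb] -> 13 lines: eyqx mzj bxkb dmfgk ger funf kjn rqpm cco wbgto xvcbk upaup bos
Hunk 3: at line 7 remove [cco,wbgto,xvcbk] add [zzgj] -> 11 lines: eyqx mzj bxkb dmfgk ger funf kjn rqpm zzgj upaup bos
Final line count: 11

Answer: 11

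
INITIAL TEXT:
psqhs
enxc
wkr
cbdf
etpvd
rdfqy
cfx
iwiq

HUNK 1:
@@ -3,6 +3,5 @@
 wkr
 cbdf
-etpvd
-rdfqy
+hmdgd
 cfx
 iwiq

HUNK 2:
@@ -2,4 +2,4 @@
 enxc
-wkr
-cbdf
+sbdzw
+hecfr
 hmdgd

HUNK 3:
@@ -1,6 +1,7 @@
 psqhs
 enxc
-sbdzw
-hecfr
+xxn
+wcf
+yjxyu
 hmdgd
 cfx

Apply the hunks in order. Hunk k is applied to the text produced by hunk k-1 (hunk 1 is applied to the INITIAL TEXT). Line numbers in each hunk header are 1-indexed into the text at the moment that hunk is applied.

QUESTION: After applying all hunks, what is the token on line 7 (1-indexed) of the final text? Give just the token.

Hunk 1: at line 3 remove [etpvd,rdfqy] add [hmdgd] -> 7 lines: psqhs enxc wkr cbdf hmdgd cfx iwiq
Hunk 2: at line 2 remove [wkr,cbdf] add [sbdzw,hecfr] -> 7 lines: psqhs enxc sbdzw hecfr hmdgd cfx iwiq
Hunk 3: at line 1 remove [sbdzw,hecfr] add [xxn,wcf,yjxyu] -> 8 lines: psqhs enxc xxn wcf yjxyu hmdgd cfx iwiq
Final line 7: cfx

Answer: cfx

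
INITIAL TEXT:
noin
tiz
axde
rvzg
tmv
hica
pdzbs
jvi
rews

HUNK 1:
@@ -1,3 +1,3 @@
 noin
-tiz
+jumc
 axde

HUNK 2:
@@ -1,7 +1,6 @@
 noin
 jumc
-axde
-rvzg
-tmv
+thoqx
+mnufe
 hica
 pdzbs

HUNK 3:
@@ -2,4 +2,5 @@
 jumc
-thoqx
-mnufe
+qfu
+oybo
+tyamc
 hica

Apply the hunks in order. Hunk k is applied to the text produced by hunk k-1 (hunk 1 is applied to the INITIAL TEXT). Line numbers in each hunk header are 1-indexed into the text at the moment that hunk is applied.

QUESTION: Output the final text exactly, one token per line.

Answer: noin
jumc
qfu
oybo
tyamc
hica
pdzbs
jvi
rews

Derivation:
Hunk 1: at line 1 remove [tiz] add [jumc] -> 9 lines: noin jumc axde rvzg tmv hica pdzbs jvi rews
Hunk 2: at line 1 remove [axde,rvzg,tmv] add [thoqx,mnufe] -> 8 lines: noin jumc thoqx mnufe hica pdzbs jvi rews
Hunk 3: at line 2 remove [thoqx,mnufe] add [qfu,oybo,tyamc] -> 9 lines: noin jumc qfu oybo tyamc hica pdzbs jvi rews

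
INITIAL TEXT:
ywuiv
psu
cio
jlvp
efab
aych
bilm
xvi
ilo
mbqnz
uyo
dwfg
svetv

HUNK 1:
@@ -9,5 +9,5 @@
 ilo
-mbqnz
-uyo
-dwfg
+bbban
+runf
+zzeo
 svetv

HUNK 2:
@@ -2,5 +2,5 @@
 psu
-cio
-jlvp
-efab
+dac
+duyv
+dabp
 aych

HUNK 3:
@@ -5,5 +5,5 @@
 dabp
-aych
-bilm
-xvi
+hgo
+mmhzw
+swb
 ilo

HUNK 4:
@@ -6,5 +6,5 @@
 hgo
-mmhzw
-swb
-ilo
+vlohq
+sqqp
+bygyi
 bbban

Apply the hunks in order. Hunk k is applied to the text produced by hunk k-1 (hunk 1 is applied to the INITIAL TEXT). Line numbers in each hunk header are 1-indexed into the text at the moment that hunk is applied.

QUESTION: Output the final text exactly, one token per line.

Answer: ywuiv
psu
dac
duyv
dabp
hgo
vlohq
sqqp
bygyi
bbban
runf
zzeo
svetv

Derivation:
Hunk 1: at line 9 remove [mbqnz,uyo,dwfg] add [bbban,runf,zzeo] -> 13 lines: ywuiv psu cio jlvp efab aych bilm xvi ilo bbban runf zzeo svetv
Hunk 2: at line 2 remove [cio,jlvp,efab] add [dac,duyv,dabp] -> 13 lines: ywuiv psu dac duyv dabp aych bilm xvi ilo bbban runf zzeo svetv
Hunk 3: at line 5 remove [aych,bilm,xvi] add [hgo,mmhzw,swb] -> 13 lines: ywuiv psu dac duyv dabp hgo mmhzw swb ilo bbban runf zzeo svetv
Hunk 4: at line 6 remove [mmhzw,swb,ilo] add [vlohq,sqqp,bygyi] -> 13 lines: ywuiv psu dac duyv dabp hgo vlohq sqqp bygyi bbban runf zzeo svetv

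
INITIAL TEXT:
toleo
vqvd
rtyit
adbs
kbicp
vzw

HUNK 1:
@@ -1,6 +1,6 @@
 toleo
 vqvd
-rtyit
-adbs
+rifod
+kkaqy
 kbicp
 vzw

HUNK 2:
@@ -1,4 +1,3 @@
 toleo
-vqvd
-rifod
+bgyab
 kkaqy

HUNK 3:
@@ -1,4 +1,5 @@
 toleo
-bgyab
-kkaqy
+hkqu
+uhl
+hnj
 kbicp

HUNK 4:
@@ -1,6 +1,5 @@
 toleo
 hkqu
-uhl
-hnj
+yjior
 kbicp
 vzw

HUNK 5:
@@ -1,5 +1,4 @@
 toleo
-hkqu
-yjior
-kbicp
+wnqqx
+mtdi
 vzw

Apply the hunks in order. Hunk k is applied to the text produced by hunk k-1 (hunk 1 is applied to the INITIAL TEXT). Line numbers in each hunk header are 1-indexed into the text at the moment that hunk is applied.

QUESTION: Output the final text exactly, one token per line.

Answer: toleo
wnqqx
mtdi
vzw

Derivation:
Hunk 1: at line 1 remove [rtyit,adbs] add [rifod,kkaqy] -> 6 lines: toleo vqvd rifod kkaqy kbicp vzw
Hunk 2: at line 1 remove [vqvd,rifod] add [bgyab] -> 5 lines: toleo bgyab kkaqy kbicp vzw
Hunk 3: at line 1 remove [bgyab,kkaqy] add [hkqu,uhl,hnj] -> 6 lines: toleo hkqu uhl hnj kbicp vzw
Hunk 4: at line 1 remove [uhl,hnj] add [yjior] -> 5 lines: toleo hkqu yjior kbicp vzw
Hunk 5: at line 1 remove [hkqu,yjior,kbicp] add [wnqqx,mtdi] -> 4 lines: toleo wnqqx mtdi vzw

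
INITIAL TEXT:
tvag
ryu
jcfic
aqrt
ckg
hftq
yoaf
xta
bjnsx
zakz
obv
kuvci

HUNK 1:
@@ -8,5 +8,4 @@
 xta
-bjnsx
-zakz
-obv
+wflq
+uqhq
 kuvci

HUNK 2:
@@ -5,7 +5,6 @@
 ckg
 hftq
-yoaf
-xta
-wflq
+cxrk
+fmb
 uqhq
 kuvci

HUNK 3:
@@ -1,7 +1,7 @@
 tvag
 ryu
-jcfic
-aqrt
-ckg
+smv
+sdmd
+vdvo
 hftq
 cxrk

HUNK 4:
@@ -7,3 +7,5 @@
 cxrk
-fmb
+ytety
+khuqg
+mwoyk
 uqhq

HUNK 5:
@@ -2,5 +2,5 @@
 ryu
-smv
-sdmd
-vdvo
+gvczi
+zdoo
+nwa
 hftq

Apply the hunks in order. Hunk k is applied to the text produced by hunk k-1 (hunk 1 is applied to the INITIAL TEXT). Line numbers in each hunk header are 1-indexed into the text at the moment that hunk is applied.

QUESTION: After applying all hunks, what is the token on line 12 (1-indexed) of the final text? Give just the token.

Hunk 1: at line 8 remove [bjnsx,zakz,obv] add [wflq,uqhq] -> 11 lines: tvag ryu jcfic aqrt ckg hftq yoaf xta wflq uqhq kuvci
Hunk 2: at line 5 remove [yoaf,xta,wflq] add [cxrk,fmb] -> 10 lines: tvag ryu jcfic aqrt ckg hftq cxrk fmb uqhq kuvci
Hunk 3: at line 1 remove [jcfic,aqrt,ckg] add [smv,sdmd,vdvo] -> 10 lines: tvag ryu smv sdmd vdvo hftq cxrk fmb uqhq kuvci
Hunk 4: at line 7 remove [fmb] add [ytety,khuqg,mwoyk] -> 12 lines: tvag ryu smv sdmd vdvo hftq cxrk ytety khuqg mwoyk uqhq kuvci
Hunk 5: at line 2 remove [smv,sdmd,vdvo] add [gvczi,zdoo,nwa] -> 12 lines: tvag ryu gvczi zdoo nwa hftq cxrk ytety khuqg mwoyk uqhq kuvci
Final line 12: kuvci

Answer: kuvci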